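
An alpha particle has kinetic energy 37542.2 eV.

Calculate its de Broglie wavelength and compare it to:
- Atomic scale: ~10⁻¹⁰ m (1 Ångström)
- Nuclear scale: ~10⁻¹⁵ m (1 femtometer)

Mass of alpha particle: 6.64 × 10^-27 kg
λ = 7.41 × 10^-14 m, which is between nuclear and atomic scales.

Using λ = h/√(2mKE):

KE = 37542.2 eV = 6.015 × 10^-15 J

λ = h/√(2mKE)
λ = (6.626 × 10^-34 J·s) / √(2 × 6.64 × 10^-27 kg × 6.015 × 10^-15 J)
λ = 7.41 × 10^-14 m

Comparison:
- Atomic scale (10⁻¹⁰ m): λ is 0.00074× this size
- Nuclear scale (10⁻¹⁵ m): λ is 74× this size

The wavelength is between nuclear and atomic scales.

This wavelength is appropriate for probing atomic structure but too large for nuclear physics experiments.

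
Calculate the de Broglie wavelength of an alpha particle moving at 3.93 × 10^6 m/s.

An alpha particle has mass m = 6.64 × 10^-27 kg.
2.54 × 10^-14 m

Using the de Broglie relation λ = h/(mv):

λ = h/(mv)
λ = (6.626 × 10^-34 J·s) / (6.64 × 10^-27 kg × 3.93 × 10^6 m/s)
λ = 2.54 × 10^-14 m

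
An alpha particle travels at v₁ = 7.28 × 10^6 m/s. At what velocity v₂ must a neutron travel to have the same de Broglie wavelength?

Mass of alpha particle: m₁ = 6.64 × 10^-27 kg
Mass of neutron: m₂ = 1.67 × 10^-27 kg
v₂ = 2.89 × 10^7 m/s

For equal de Broglie wavelengths: λ₁ = λ₂

h/(m₁v₁) = h/(m₂v₂)
m₁v₁ = m₂v₂
v₂ = v₁ · (m₁/m₂)

v₂ = 7.28 × 10^6 m/s × (6.64 × 10^-27 kg / 1.67 × 10^-27 kg)
v₂ = 2.89 × 10^7 m/s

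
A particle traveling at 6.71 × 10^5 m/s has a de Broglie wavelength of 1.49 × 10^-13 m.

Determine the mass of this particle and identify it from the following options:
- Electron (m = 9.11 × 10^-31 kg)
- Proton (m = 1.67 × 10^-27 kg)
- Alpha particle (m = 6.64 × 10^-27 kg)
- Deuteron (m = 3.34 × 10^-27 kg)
The particle is an alpha particle.

From λ = h/(mv), solve for mass:

m = h/(λv)
m = (6.626 × 10^-34 J·s) / (1.49 × 10^-13 m × 6.71 × 10^5 m/s)
m = 6.63 × 10^-27 kg

Comparing with the listed masses, this is closest to an alpha particle.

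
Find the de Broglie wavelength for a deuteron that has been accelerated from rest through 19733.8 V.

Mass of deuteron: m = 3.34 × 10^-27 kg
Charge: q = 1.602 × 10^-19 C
1.44 × 10^-13 m

When a particle is accelerated through voltage V, it gains kinetic energy KE = qV.

The de Broglie wavelength is then λ = h/√(2mqV):

λ = h/√(2mqV)
λ = (6.626 × 10^-34 J·s) / √(2 × 3.34 × 10^-27 kg × 1.602 × 10^-19 C × 19733.8 V)
λ = 1.44 × 10^-13 m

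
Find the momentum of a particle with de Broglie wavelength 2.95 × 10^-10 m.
2.25 × 10^-24 kg·m/s

From the de Broglie relation λ = h/p, we solve for p:

p = h/λ
p = (6.626 × 10^-34 J·s) / (2.95 × 10^-10 m)
p = 2.25 × 10^-24 kg·m/s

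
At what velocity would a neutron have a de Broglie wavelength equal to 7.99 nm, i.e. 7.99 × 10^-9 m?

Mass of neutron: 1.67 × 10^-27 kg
4.97 × 10^1 m/s

From λ = h/(mv), solve for v:

v = h/(mλ)
v = (6.626 × 10^-34 J·s) / (1.67 × 10^-27 kg × 7.99 × 10^-9 m)
v = 4.97 × 10^1 m/s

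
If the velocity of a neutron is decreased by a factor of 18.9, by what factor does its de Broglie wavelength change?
The wavelength increases by a factor of 18.9.

From λ = h/(mv), the wavelength is inversely proportional to velocity:

λ ∝ 1/v

If v → v/18.9, then λ → 18.9λ

When velocity is decreased by a factor of 18.9, the wavelength increases by a factor of 18.9.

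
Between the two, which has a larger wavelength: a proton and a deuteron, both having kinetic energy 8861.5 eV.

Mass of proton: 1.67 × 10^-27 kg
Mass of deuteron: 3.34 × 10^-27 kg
The proton has the longer wavelength.

Using λ = h/√(2mKE):

For proton: λ₁ = h/√(2m₁KE) = 3.04 × 10^-13 m
For deuteron: λ₂ = h/√(2m₂KE) = 2.15 × 10^-13 m

Since λ ∝ 1/√m at constant kinetic energy, the lighter particle has the longer wavelength.

The proton has the longer de Broglie wavelength.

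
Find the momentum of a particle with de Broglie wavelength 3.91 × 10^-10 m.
1.69 × 10^-24 kg·m/s

From the de Broglie relation λ = h/p, we solve for p:

p = h/λ
p = (6.626 × 10^-34 J·s) / (3.91 × 10^-10 m)
p = 1.69 × 10^-24 kg·m/s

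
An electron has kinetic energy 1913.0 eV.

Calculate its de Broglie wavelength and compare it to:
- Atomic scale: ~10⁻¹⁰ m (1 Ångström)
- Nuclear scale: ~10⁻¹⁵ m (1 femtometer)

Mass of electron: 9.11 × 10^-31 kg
λ = 2.80 × 10^-11 m, which is between nuclear and atomic scales.

Using λ = h/√(2mKE):

KE = 1913.0 eV = 3.065 × 10^-16 J

λ = h/√(2mKE)
λ = (6.626 × 10^-34 J·s) / √(2 × 9.11 × 10^-31 kg × 3.065 × 10^-16 J)
λ = 2.80 × 10^-11 m

Comparison:
- Atomic scale (10⁻¹⁰ m): λ is 0.28× this size
- Nuclear scale (10⁻¹⁵ m): λ is 2.8e+04× this size

The wavelength is between nuclear and atomic scales.

This wavelength is appropriate for probing atomic structure but too large for nuclear physics experiments.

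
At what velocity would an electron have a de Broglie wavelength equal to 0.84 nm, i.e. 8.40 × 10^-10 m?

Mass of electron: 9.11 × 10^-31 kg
8.66 × 10^5 m/s

From λ = h/(mv), solve for v:

v = h/(mλ)
v = (6.626 × 10^-34 J·s) / (9.11 × 10^-31 kg × 8.40 × 10^-10 m)
v = 8.66 × 10^5 m/s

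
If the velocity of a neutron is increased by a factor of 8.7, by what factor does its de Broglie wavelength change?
The wavelength decreases by a factor of 8.7.

From λ = h/(mv), the wavelength is inversely proportional to velocity:

λ ∝ 1/v

If v → 8.7v, then λ → λ/8.7

When velocity is increased by a factor of 8.7, the wavelength decreases by a factor of 8.7.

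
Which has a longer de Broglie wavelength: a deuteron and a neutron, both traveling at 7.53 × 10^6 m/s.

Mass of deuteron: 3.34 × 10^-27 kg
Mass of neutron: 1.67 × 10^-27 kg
The neutron has the longer wavelength.

Using λ = h/(mv), since both particles have the same velocity, the wavelength depends only on mass.

For deuteron: λ₁ = h/(m₁v) = 2.63 × 10^-14 m
For neutron: λ₂ = h/(m₂v) = 5.27 × 10^-14 m

Since λ ∝ 1/m at constant velocity, the lighter particle has the longer wavelength.

The neutron has the longer de Broglie wavelength.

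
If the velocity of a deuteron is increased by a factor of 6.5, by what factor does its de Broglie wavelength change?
The wavelength decreases by a factor of 6.5.

From λ = h/(mv), the wavelength is inversely proportional to velocity:

λ ∝ 1/v

If v → 6.5v, then λ → λ/6.5

When velocity is increased by a factor of 6.5, the wavelength decreases by a factor of 6.5.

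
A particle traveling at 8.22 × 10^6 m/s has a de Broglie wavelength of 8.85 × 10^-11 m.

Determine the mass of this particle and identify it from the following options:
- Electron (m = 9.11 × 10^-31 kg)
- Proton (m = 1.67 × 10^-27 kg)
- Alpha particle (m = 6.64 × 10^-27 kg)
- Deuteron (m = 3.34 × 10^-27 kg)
The particle is an electron.

From λ = h/(mv), solve for mass:

m = h/(λv)
m = (6.626 × 10^-34 J·s) / (8.85 × 10^-11 m × 8.22 × 10^6 m/s)
m = 9.11 × 10^-31 kg

Comparing with the listed masses, this is closest to an electron.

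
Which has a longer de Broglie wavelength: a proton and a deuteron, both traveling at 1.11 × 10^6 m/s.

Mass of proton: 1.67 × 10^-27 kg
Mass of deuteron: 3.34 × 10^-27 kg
The proton has the longer wavelength.

Using λ = h/(mv), since both particles have the same velocity, the wavelength depends only on mass.

For proton: λ₁ = h/(m₁v) = 3.57 × 10^-13 m
For deuteron: λ₂ = h/(m₂v) = 1.79 × 10^-13 m

Since λ ∝ 1/m at constant velocity, the lighter particle has the longer wavelength.

The proton has the longer de Broglie wavelength.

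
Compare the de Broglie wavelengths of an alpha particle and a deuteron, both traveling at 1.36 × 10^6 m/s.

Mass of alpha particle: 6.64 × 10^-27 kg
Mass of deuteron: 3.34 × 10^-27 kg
The deuteron has the longer wavelength.

Using λ = h/(mv), since both particles have the same velocity, the wavelength depends only on mass.

For alpha particle: λ₁ = h/(m₁v) = 7.34 × 10^-14 m
For deuteron: λ₂ = h/(m₂v) = 1.46 × 10^-13 m

Since λ ∝ 1/m at constant velocity, the lighter particle has the longer wavelength.

The deuteron has the longer de Broglie wavelength.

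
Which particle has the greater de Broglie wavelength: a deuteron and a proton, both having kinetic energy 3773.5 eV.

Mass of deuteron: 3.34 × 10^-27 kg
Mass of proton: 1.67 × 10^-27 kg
The proton has the longer wavelength.

Using λ = h/√(2mKE):

For deuteron: λ₁ = h/√(2m₁KE) = 3.30 × 10^-13 m
For proton: λ₂ = h/√(2m₂KE) = 4.66 × 10^-13 m

Since λ ∝ 1/√m at constant kinetic energy, the lighter particle has the longer wavelength.

The proton has the longer de Broglie wavelength.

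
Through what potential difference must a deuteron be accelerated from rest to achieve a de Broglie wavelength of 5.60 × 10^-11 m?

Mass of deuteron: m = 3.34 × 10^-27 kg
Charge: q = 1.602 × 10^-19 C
1.31 × 10^-1 V

From λ = h/√(2mqV), we solve for V:

λ² = h²/(2mqV)
V = h²/(2mqλ²)
V = (6.626 × 10^-34 J·s)² / (2 × 3.34 × 10^-27 kg × 1.602 × 10^-19 C × (5.60 × 10^-11 m)²)
V = 1.31 × 10^-1 V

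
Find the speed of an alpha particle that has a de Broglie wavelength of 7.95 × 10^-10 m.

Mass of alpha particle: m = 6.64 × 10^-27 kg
1.26 × 10^2 m/s

From the de Broglie relation λ = h/(mv), we solve for v:

v = h/(mλ)
v = (6.626 × 10^-34 J·s) / (6.64 × 10^-27 kg × 7.95 × 10^-10 m)
v = 1.26 × 10^2 m/s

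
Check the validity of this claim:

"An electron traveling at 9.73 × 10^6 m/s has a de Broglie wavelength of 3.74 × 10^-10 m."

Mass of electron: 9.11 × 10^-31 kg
False

The claim is incorrect.

Using λ = h/(mv):
λ = (6.626 × 10^-34 J·s) / (9.11 × 10^-31 kg × 9.73 × 10^6 m/s)
λ = 7.48 × 10^-11 m

The actual wavelength differs from the claimed 3.74 × 10^-10 m.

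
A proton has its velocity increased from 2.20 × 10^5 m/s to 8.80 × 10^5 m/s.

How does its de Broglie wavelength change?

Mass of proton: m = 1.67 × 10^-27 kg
The wavelength decreases by a factor of 4.

Using λ = h/(mv):

Initial wavelength: λ₁ = h/(mv₁) = 1.80 × 10^-12 m
Final wavelength: λ₂ = h/(mv₂) = 4.51 × 10^-13 m

Since λ ∝ 1/v, when velocity increases by a factor of 4, the wavelength decreases by a factor of 4.

λ₂/λ₁ = v₁/v₂ = 1/4

The wavelength decreases by a factor of 4.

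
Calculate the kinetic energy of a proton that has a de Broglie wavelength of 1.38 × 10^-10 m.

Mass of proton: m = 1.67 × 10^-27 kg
6.90 × 10^-21 J (or 0.0431 eV)

From λ = h/√(2mKE), we solve for KE:

λ² = h²/(2mKE)
KE = h²/(2mλ²)
KE = (6.626 × 10^-34 J·s)² / (2 × 1.67 × 10^-27 kg × (1.38 × 10^-10 m)²)
KE = 6.90 × 10^-21 J
KE = 0.0431 eV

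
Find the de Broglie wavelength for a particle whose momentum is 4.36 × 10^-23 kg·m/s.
1.52 × 10^-11 m

Using the de Broglie relation λ = h/p:

λ = h/p
λ = (6.626 × 10^-34 J·s) / (4.36 × 10^-23 kg·m/s)
λ = 1.52 × 10^-11 m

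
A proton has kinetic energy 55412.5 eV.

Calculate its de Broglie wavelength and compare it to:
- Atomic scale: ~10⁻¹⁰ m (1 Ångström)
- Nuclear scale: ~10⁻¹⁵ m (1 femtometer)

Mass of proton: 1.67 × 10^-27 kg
λ = 1.22 × 10^-13 m, which is between nuclear and atomic scales.

Using λ = h/√(2mKE):

KE = 55412.5 eV = 8.878 × 10^-15 J

λ = h/√(2mKE)
λ = (6.626 × 10^-34 J·s) / √(2 × 1.67 × 10^-27 kg × 8.878 × 10^-15 J)
λ = 1.22 × 10^-13 m

Comparison:
- Atomic scale (10⁻¹⁰ m): λ is 0.0012× this size
- Nuclear scale (10⁻¹⁵ m): λ is 1.2e+02× this size

The wavelength is between nuclear and atomic scales.

This wavelength is appropriate for probing atomic structure but too large for nuclear physics experiments.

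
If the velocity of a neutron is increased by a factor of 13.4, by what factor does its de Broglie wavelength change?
The wavelength decreases by a factor of 13.4.

From λ = h/(mv), the wavelength is inversely proportional to velocity:

λ ∝ 1/v

If v → 13.4v, then λ → λ/13.4

When velocity is increased by a factor of 13.4, the wavelength decreases by a factor of 13.4.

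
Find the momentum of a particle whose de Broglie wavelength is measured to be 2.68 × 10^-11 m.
2.47 × 10^-23 kg·m/s

From the de Broglie relation λ = h/p, we solve for p:

p = h/λ
p = (6.626 × 10^-34 J·s) / (2.68 × 10^-11 m)
p = 2.47 × 10^-23 kg·m/s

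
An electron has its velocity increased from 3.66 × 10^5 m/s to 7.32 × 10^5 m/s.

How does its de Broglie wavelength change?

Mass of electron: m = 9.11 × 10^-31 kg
The wavelength decreases by a factor of 2.

Using λ = h/(mv):

Initial wavelength: λ₁ = h/(mv₁) = 1.99 × 10^-9 m
Final wavelength: λ₂ = h/(mv₂) = 9.94 × 10^-10 m

Since λ ∝ 1/v, when velocity increases by a factor of 2, the wavelength decreases by a factor of 2.

λ₂/λ₁ = v₁/v₂ = 1/2

The wavelength decreases by a factor of 2.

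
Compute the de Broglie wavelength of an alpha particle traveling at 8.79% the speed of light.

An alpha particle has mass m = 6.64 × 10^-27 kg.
3.79 × 10^-15 m

Using the de Broglie relation λ = h/(mv):

v = 8.79% × c = 2.635 × 10^7 m/s

λ = h/(mv)
λ = (6.626 × 10^-34 J·s) / (6.64 × 10^-27 kg × 2.635 × 10^7 m/s)
λ = 3.79 × 10^-15 m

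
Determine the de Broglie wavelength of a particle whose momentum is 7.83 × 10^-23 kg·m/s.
8.46 × 10^-12 m

Using the de Broglie relation λ = h/p:

λ = h/p
λ = (6.626 × 10^-34 J·s) / (7.83 × 10^-23 kg·m/s)
λ = 8.46 × 10^-12 m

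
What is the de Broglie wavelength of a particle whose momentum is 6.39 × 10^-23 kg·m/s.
1.04 × 10^-11 m

Using the de Broglie relation λ = h/p:

λ = h/p
λ = (6.626 × 10^-34 J·s) / (6.39 × 10^-23 kg·m/s)
λ = 1.04 × 10^-11 m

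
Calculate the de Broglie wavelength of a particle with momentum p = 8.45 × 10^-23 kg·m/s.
7.84 × 10^-12 m

Using the de Broglie relation λ = h/p:

λ = h/p
λ = (6.626 × 10^-34 J·s) / (8.45 × 10^-23 kg·m/s)
λ = 7.84 × 10^-12 m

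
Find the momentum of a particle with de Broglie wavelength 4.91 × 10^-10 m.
1.35 × 10^-24 kg·m/s

From the de Broglie relation λ = h/p, we solve for p:

p = h/λ
p = (6.626 × 10^-34 J·s) / (4.91 × 10^-10 m)
p = 1.35 × 10^-24 kg·m/s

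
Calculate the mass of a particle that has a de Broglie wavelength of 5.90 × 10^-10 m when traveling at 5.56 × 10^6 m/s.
2.02 × 10^-31 kg

From the de Broglie relation λ = h/(mv), we solve for m:

m = h/(λv)
m = (6.626 × 10^-34 J·s) / (5.90 × 10^-10 m × 5.56 × 10^6 m/s)
m = 2.02 × 10^-31 kg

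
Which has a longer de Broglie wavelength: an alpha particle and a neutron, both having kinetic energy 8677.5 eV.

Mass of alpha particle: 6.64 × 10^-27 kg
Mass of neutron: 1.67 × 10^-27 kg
The neutron has the longer wavelength.

Using λ = h/√(2mKE):

For alpha particle: λ₁ = h/√(2m₁KE) = 1.54 × 10^-13 m
For neutron: λ₂ = h/√(2m₂KE) = 3.07 × 10^-13 m

Since λ ∝ 1/√m at constant kinetic energy, the lighter particle has the longer wavelength.

The neutron has the longer de Broglie wavelength.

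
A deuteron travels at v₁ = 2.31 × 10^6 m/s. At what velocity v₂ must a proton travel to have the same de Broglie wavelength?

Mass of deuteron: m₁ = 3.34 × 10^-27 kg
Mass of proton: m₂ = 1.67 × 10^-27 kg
v₂ = 4.62 × 10^6 m/s

For equal de Broglie wavelengths: λ₁ = λ₂

h/(m₁v₁) = h/(m₂v₂)
m₁v₁ = m₂v₂
v₂ = v₁ · (m₁/m₂)

v₂ = 2.31 × 10^6 m/s × (3.34 × 10^-27 kg / 1.67 × 10^-27 kg)
v₂ = 4.62 × 10^6 m/s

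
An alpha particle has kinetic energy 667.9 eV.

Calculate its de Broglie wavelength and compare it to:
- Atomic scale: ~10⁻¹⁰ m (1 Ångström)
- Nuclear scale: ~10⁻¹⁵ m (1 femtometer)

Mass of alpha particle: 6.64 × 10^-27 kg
λ = 5.56 × 10^-13 m, which is between nuclear and atomic scales.

Using λ = h/√(2mKE):

KE = 667.9 eV = 1.070 × 10^-16 J

λ = h/√(2mKE)
λ = (6.626 × 10^-34 J·s) / √(2 × 6.64 × 10^-27 kg × 1.070 × 10^-16 J)
λ = 5.56 × 10^-13 m

Comparison:
- Atomic scale (10⁻¹⁰ m): λ is 0.0056× this size
- Nuclear scale (10⁻¹⁵ m): λ is 5.6e+02× this size

The wavelength is between nuclear and atomic scales.

This wavelength is appropriate for probing atomic structure but too large for nuclear physics experiments.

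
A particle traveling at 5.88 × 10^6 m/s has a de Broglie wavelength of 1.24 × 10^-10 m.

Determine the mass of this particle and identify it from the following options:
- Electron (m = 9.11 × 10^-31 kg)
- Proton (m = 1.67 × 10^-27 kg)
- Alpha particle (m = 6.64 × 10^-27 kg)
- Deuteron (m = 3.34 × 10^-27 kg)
The particle is an electron.

From λ = h/(mv), solve for mass:

m = h/(λv)
m = (6.626 × 10^-34 J·s) / (1.24 × 10^-10 m × 5.88 × 10^6 m/s)
m = 9.09 × 10^-31 kg

Comparing with the listed masses, this is closest to an electron.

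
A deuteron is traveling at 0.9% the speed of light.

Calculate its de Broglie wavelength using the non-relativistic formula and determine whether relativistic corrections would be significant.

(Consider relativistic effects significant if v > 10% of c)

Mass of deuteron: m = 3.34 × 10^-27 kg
No, relativistic corrections are not needed.

Using the non-relativistic de Broglie formula λ = h/(mv):

v = 0.9% × c = 2.698 × 10^6 m/s

λ = h/(mv)
λ = (6.626 × 10^-34 J·s) / (3.34 × 10^-27 kg × 2.698 × 10^6 m/s)
λ = 7.35 × 10^-14 m

Since v = 0.9% of c < 10% of c, relativistic corrections are NOT significant and this non-relativistic result is a good approximation.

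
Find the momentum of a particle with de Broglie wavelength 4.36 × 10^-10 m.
1.52 × 10^-24 kg·m/s

From the de Broglie relation λ = h/p, we solve for p:

p = h/λ
p = (6.626 × 10^-34 J·s) / (4.36 × 10^-10 m)
p = 1.52 × 10^-24 kg·m/s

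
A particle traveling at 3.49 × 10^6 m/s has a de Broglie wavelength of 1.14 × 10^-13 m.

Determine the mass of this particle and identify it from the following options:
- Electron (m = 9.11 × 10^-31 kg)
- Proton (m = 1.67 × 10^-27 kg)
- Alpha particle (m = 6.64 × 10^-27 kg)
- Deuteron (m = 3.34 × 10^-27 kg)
The particle is a proton.

From λ = h/(mv), solve for mass:

m = h/(λv)
m = (6.626 × 10^-34 J·s) / (1.14 × 10^-13 m × 3.49 × 10^6 m/s)
m = 1.67 × 10^-27 kg

Comparing with the listed masses, this is closest to a proton.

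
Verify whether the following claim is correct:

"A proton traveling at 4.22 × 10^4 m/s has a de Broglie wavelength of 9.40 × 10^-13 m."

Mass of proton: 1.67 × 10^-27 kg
False

The claim is incorrect.

Using λ = h/(mv):
λ = (6.626 × 10^-34 J·s) / (1.67 × 10^-27 kg × 4.22 × 10^4 m/s)
λ = 9.40 × 10^-12 m

The actual wavelength differs from the claimed 9.40 × 10^-13 m.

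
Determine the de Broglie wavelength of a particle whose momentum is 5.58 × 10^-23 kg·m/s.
1.19 × 10^-11 m

Using the de Broglie relation λ = h/p:

λ = h/p
λ = (6.626 × 10^-34 J·s) / (5.58 × 10^-23 kg·m/s)
λ = 1.19 × 10^-11 m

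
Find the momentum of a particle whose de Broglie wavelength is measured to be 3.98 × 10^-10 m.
1.66 × 10^-24 kg·m/s

From the de Broglie relation λ = h/p, we solve for p:

p = h/λ
p = (6.626 × 10^-34 J·s) / (3.98 × 10^-10 m)
p = 1.66 × 10^-24 kg·m/s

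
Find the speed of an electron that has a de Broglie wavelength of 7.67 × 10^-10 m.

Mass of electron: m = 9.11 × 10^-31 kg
9.48 × 10^5 m/s

From the de Broglie relation λ = h/(mv), we solve for v:

v = h/(mλ)
v = (6.626 × 10^-34 J·s) / (9.11 × 10^-31 kg × 7.67 × 10^-10 m)
v = 9.48 × 10^5 m/s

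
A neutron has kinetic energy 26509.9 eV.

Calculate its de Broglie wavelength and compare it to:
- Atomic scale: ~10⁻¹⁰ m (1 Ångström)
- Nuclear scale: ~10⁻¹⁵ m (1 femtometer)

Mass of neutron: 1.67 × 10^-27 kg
λ = 1.76 × 10^-13 m, which is between nuclear and atomic scales.

Using λ = h/√(2mKE):

KE = 26509.9 eV = 4.247 × 10^-15 J

λ = h/√(2mKE)
λ = (6.626 × 10^-34 J·s) / √(2 × 1.67 × 10^-27 kg × 4.247 × 10^-15 J)
λ = 1.76 × 10^-13 m

Comparison:
- Atomic scale (10⁻¹⁰ m): λ is 0.0018× this size
- Nuclear scale (10⁻¹⁵ m): λ is 1.8e+02× this size

The wavelength is between nuclear and atomic scales.

This wavelength is appropriate for probing atomic structure but too large for nuclear physics experiments.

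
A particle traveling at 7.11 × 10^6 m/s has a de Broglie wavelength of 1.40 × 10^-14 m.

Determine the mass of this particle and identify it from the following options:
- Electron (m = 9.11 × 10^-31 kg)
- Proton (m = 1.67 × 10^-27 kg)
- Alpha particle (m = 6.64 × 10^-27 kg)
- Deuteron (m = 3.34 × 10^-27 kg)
The particle is an alpha particle.

From λ = h/(mv), solve for mass:

m = h/(λv)
m = (6.626 × 10^-34 J·s) / (1.40 × 10^-14 m × 7.11 × 10^6 m/s)
m = 6.66 × 10^-27 kg

Comparing with the listed masses, this is closest to an alpha particle.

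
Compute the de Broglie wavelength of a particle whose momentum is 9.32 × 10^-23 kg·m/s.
7.11 × 10^-12 m

Using the de Broglie relation λ = h/p:

λ = h/p
λ = (6.626 × 10^-34 J·s) / (9.32 × 10^-23 kg·m/s)
λ = 7.11 × 10^-12 m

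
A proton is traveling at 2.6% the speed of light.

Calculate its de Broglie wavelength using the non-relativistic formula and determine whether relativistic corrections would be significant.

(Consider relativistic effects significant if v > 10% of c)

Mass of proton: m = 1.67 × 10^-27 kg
No, relativistic corrections are not needed.

Using the non-relativistic de Broglie formula λ = h/(mv):

v = 2.6% × c = 7.795 × 10^6 m/s

λ = h/(mv)
λ = (6.626 × 10^-34 J·s) / (1.67 × 10^-27 kg × 7.795 × 10^6 m/s)
λ = 5.09 × 10^-14 m

Since v = 2.6% of c < 10% of c, relativistic corrections are NOT significant and this non-relativistic result is a good approximation.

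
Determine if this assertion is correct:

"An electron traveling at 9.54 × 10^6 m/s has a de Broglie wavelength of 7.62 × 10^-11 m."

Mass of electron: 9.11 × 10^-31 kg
True

The claim is correct.

Using λ = h/(mv):
λ = (6.626 × 10^-34 J·s) / (9.11 × 10^-31 kg × 9.54 × 10^6 m/s)
λ = 7.62 × 10^-11 m

This matches the claimed value.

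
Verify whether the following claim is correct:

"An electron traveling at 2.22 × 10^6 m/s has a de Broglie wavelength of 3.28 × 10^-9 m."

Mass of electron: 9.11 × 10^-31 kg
False

The claim is incorrect.

Using λ = h/(mv):
λ = (6.626 × 10^-34 J·s) / (9.11 × 10^-31 kg × 2.22 × 10^6 m/s)
λ = 3.28 × 10^-10 m

The actual wavelength differs from the claimed 3.28 × 10^-9 m.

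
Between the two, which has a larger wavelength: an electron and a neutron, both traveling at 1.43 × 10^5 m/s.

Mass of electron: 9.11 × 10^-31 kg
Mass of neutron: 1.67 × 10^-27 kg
The electron has the longer wavelength.

Using λ = h/(mv), since both particles have the same velocity, the wavelength depends only on mass.

For electron: λ₁ = h/(m₁v) = 5.09 × 10^-9 m
For neutron: λ₂ = h/(m₂v) = 2.77 × 10^-12 m

Since λ ∝ 1/m at constant velocity, the lighter particle has the longer wavelength.

The electron has the longer de Broglie wavelength.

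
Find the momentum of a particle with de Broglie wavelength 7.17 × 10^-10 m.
9.24 × 10^-25 kg·m/s

From the de Broglie relation λ = h/p, we solve for p:

p = h/λ
p = (6.626 × 10^-34 J·s) / (7.17 × 10^-10 m)
p = 9.24 × 10^-25 kg·m/s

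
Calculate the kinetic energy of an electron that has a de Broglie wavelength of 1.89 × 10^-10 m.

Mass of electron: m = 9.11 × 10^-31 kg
6.75 × 10^-18 J (or 42.1 eV)

From λ = h/√(2mKE), we solve for KE:

λ² = h²/(2mKE)
KE = h²/(2mλ²)
KE = (6.626 × 10^-34 J·s)² / (2 × 9.11 × 10^-31 kg × (1.89 × 10^-10 m)²)
KE = 6.75 × 10^-18 J
KE = 42.1 eV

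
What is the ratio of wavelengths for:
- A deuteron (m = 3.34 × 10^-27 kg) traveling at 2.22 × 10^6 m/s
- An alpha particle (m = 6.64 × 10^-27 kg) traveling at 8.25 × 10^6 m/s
λ₁/λ₂ = 7.39

Using λ = h/(mv):

λ₁ = h/(m₁v₁) = 8.94 × 10^-14 m
λ₂ = h/(m₂v₂) = 1.21 × 10^-14 m

Ratio λ₁/λ₂ = (m₂v₂)/(m₁v₁)
         = (6.64 × 10^-27 kg × 8.25 × 10^6 m/s) / (3.34 × 10^-27 kg × 2.22 × 10^6 m/s)
         = 7.39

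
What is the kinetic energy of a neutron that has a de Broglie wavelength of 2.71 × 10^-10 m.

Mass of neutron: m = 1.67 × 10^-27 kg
1.79 × 10^-21 J (or 0.0112 eV)

From λ = h/√(2mKE), we solve for KE:

λ² = h²/(2mKE)
KE = h²/(2mλ²)
KE = (6.626 × 10^-34 J·s)² / (2 × 1.67 × 10^-27 kg × (2.71 × 10^-10 m)²)
KE = 1.79 × 10^-21 J
KE = 0.0112 eV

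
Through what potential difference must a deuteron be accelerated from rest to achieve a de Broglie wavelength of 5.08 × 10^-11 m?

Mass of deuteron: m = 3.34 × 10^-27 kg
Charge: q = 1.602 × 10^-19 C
1.59 × 10^-1 V

From λ = h/√(2mqV), we solve for V:

λ² = h²/(2mqV)
V = h²/(2mqλ²)
V = (6.626 × 10^-34 J·s)² / (2 × 3.34 × 10^-27 kg × 1.602 × 10^-19 C × (5.08 × 10^-11 m)²)
V = 1.59 × 10^-1 V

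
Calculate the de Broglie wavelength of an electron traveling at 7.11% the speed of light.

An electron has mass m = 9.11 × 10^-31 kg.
3.41 × 10^-11 m

Using the de Broglie relation λ = h/(mv):

v = 7.11% × c = 2.132 × 10^7 m/s

λ = h/(mv)
λ = (6.626 × 10^-34 J·s) / (9.11 × 10^-31 kg × 2.132 × 10^7 m/s)
λ = 3.41 × 10^-11 m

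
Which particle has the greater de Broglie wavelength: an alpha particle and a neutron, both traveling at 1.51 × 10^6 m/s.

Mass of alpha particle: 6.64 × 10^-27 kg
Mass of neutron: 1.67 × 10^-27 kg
The neutron has the longer wavelength.

Using λ = h/(mv), since both particles have the same velocity, the wavelength depends only on mass.

For alpha particle: λ₁ = h/(m₁v) = 6.61 × 10^-14 m
For neutron: λ₂ = h/(m₂v) = 2.63 × 10^-13 m

Since λ ∝ 1/m at constant velocity, the lighter particle has the longer wavelength.

The neutron has the longer de Broglie wavelength.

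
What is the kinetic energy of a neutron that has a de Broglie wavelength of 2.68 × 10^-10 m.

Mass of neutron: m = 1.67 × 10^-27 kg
1.83 × 10^-21 J (or 0.0114 eV)

From λ = h/√(2mKE), we solve for KE:

λ² = h²/(2mKE)
KE = h²/(2mλ²)
KE = (6.626 × 10^-34 J·s)² / (2 × 1.67 × 10^-27 kg × (2.68 × 10^-10 m)²)
KE = 1.83 × 10^-21 J
KE = 0.0114 eV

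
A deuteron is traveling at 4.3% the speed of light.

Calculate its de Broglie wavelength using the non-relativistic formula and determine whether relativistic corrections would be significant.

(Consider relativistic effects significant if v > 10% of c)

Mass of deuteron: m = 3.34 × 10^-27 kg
No, relativistic corrections are not needed.

Using the non-relativistic de Broglie formula λ = h/(mv):

v = 4.3% × c = 1.289 × 10^7 m/s

λ = h/(mv)
λ = (6.626 × 10^-34 J·s) / (3.34 × 10^-27 kg × 1.289 × 10^7 m/s)
λ = 1.54 × 10^-14 m

Since v = 4.3% of c < 10% of c, relativistic corrections are NOT significant and this non-relativistic result is a good approximation.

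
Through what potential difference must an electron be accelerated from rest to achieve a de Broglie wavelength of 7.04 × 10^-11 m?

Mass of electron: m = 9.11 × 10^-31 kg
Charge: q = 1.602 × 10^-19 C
303 V

From λ = h/√(2mqV), we solve for V:

λ² = h²/(2mqV)
V = h²/(2mqλ²)
V = (6.626 × 10^-34 J·s)² / (2 × 9.11 × 10^-31 kg × 1.602 × 10^-19 C × (7.04 × 10^-11 m)²)
V = 303 V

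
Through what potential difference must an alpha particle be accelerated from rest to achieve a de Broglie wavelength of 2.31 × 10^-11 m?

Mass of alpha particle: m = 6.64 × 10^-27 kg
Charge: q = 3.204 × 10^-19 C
1.93 × 10^-1 V

From λ = h/√(2mqV), we solve for V:

λ² = h²/(2mqV)
V = h²/(2mqλ²)
V = (6.626 × 10^-34 J·s)² / (2 × 6.64 × 10^-27 kg × 3.204 × 10^-19 C × (2.31 × 10^-11 m)²)
V = 1.93 × 10^-1 V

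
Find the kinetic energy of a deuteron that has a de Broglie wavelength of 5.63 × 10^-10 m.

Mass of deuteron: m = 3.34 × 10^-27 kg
2.07 × 10^-22 J (or 1.29 × 10^-3 eV)

From λ = h/√(2mKE), we solve for KE:

λ² = h²/(2mKE)
KE = h²/(2mλ²)
KE = (6.626 × 10^-34 J·s)² / (2 × 3.34 × 10^-27 kg × (5.63 × 10^-10 m)²)
KE = 2.07 × 10^-22 J
KE = 1.29 × 10^-3 eV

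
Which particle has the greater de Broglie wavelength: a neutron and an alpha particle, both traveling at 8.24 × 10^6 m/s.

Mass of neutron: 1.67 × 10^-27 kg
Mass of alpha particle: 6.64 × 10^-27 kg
The neutron has the longer wavelength.

Using λ = h/(mv), since both particles have the same velocity, the wavelength depends only on mass.

For neutron: λ₁ = h/(m₁v) = 4.82 × 10^-14 m
For alpha particle: λ₂ = h/(m₂v) = 1.21 × 10^-14 m

Since λ ∝ 1/m at constant velocity, the lighter particle has the longer wavelength.

The neutron has the longer de Broglie wavelength.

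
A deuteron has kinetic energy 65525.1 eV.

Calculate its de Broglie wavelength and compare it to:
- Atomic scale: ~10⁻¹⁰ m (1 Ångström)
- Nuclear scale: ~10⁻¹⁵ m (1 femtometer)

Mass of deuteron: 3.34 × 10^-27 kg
λ = 7.91 × 10^-14 m, which is between nuclear and atomic scales.

Using λ = h/√(2mKE):

KE = 65525.1 eV = 1.050 × 10^-14 J

λ = h/√(2mKE)
λ = (6.626 × 10^-34 J·s) / √(2 × 3.34 × 10^-27 kg × 1.050 × 10^-14 J)
λ = 7.91 × 10^-14 m

Comparison:
- Atomic scale (10⁻¹⁰ m): λ is 0.00079× this size
- Nuclear scale (10⁻¹⁵ m): λ is 79× this size

The wavelength is between nuclear and atomic scales.

This wavelength is appropriate for probing atomic structure but too large for nuclear physics experiments.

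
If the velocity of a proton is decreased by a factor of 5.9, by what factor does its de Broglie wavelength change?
The wavelength increases by a factor of 5.9.

From λ = h/(mv), the wavelength is inversely proportional to velocity:

λ ∝ 1/v

If v → v/5.9, then λ → 5.9λ

When velocity is decreased by a factor of 5.9, the wavelength increases by a factor of 5.9.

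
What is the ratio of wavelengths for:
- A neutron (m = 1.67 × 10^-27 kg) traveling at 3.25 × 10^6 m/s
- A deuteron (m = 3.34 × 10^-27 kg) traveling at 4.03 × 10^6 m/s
λ₁/λ₂ = 2.48

Using λ = h/(mv):

λ₁ = h/(m₁v₁) = 1.22 × 10^-13 m
λ₂ = h/(m₂v₂) = 4.92 × 10^-14 m

Ratio λ₁/λ₂ = (m₂v₂)/(m₁v₁)
         = (3.34 × 10^-27 kg × 4.03 × 10^6 m/s) / (1.67 × 10^-27 kg × 3.25 × 10^6 m/s)
         = 2.48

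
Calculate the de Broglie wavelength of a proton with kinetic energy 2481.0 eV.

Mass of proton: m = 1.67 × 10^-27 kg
5.75 × 10^-13 m

Using λ = h/√(2mKE):

First convert KE to Joules: KE = 2481.0 eV = 3.975 × 10^-16 J

λ = h/√(2mKE)
λ = (6.626 × 10^-34 J·s) / √(2 × 1.67 × 10^-27 kg × 3.975 × 10^-16 J)
λ = 5.75 × 10^-13 m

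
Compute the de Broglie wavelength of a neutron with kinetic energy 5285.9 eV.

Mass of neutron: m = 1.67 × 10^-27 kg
3.94 × 10^-13 m

Using λ = h/√(2mKE):

First convert KE to Joules: KE = 5285.9 eV = 8.469 × 10^-16 J

λ = h/√(2mKE)
λ = (6.626 × 10^-34 J·s) / √(2 × 1.67 × 10^-27 kg × 8.469 × 10^-16 J)
λ = 3.94 × 10^-13 m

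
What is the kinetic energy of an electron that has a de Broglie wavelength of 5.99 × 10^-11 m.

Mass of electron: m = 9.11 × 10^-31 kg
6.72 × 10^-17 J (or 419 eV)

From λ = h/√(2mKE), we solve for KE:

λ² = h²/(2mKE)
KE = h²/(2mλ²)
KE = (6.626 × 10^-34 J·s)² / (2 × 9.11 × 10^-31 kg × (5.99 × 10^-11 m)²)
KE = 6.72 × 10^-17 J
KE = 419 eV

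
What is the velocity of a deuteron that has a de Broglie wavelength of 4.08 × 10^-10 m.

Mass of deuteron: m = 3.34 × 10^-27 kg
4.86 × 10^2 m/s

From the de Broglie relation λ = h/(mv), we solve for v:

v = h/(mλ)
v = (6.626 × 10^-34 J·s) / (3.34 × 10^-27 kg × 4.08 × 10^-10 m)
v = 4.86 × 10^2 m/s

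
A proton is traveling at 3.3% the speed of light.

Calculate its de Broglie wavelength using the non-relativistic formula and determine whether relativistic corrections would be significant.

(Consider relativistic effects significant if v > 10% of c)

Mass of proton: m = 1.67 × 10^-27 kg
No, relativistic corrections are not needed.

Using the non-relativistic de Broglie formula λ = h/(mv):

v = 3.3% × c = 9.893 × 10^6 m/s

λ = h/(mv)
λ = (6.626 × 10^-34 J·s) / (1.67 × 10^-27 kg × 9.893 × 10^6 m/s)
λ = 4.01 × 10^-14 m

Since v = 3.3% of c < 10% of c, relativistic corrections are NOT significant and this non-relativistic result is a good approximation.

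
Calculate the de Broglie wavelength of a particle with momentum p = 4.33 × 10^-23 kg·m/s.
1.53 × 10^-11 m

Using the de Broglie relation λ = h/p:

λ = h/p
λ = (6.626 × 10^-34 J·s) / (4.33 × 10^-23 kg·m/s)
λ = 1.53 × 10^-11 m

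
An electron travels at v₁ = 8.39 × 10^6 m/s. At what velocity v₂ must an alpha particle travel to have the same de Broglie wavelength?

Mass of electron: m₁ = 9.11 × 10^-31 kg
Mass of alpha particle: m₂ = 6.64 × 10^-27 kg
v₂ = 1.15 × 10^3 m/s

For equal de Broglie wavelengths: λ₁ = λ₂

h/(m₁v₁) = h/(m₂v₂)
m₁v₁ = m₂v₂
v₂ = v₁ · (m₁/m₂)

v₂ = 8.39 × 10^6 m/s × (9.11 × 10^-31 kg / 6.64 × 10^-27 kg)
v₂ = 1.15 × 10^3 m/s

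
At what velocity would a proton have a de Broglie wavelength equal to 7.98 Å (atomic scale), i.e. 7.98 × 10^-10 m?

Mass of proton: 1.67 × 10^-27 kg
4.97 × 10^2 m/s

From λ = h/(mv), solve for v:

v = h/(mλ)
v = (6.626 × 10^-34 J·s) / (1.67 × 10^-27 kg × 7.98 × 10^-10 m)
v = 4.97 × 10^2 m/s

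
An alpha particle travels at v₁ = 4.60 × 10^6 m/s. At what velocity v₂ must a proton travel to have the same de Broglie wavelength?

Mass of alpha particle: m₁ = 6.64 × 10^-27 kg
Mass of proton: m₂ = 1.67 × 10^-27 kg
v₂ = 1.83 × 10^7 m/s

For equal de Broglie wavelengths: λ₁ = λ₂

h/(m₁v₁) = h/(m₂v₂)
m₁v₁ = m₂v₂
v₂ = v₁ · (m₁/m₂)

v₂ = 4.60 × 10^6 m/s × (6.64 × 10^-27 kg / 1.67 × 10^-27 kg)
v₂ = 1.83 × 10^7 m/s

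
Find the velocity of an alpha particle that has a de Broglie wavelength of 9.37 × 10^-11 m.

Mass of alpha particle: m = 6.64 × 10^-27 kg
1.06 × 10^3 m/s

From the de Broglie relation λ = h/(mv), we solve for v:

v = h/(mλ)
v = (6.626 × 10^-34 J·s) / (6.64 × 10^-27 kg × 9.37 × 10^-11 m)
v = 1.06 × 10^3 m/s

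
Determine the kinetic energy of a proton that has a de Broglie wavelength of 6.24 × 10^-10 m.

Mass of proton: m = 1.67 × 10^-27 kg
3.38 × 10^-22 J (or 2.11 × 10^-3 eV)

From λ = h/√(2mKE), we solve for KE:

λ² = h²/(2mKE)
KE = h²/(2mλ²)
KE = (6.626 × 10^-34 J·s)² / (2 × 1.67 × 10^-27 kg × (6.24 × 10^-10 m)²)
KE = 3.38 × 10^-22 J
KE = 2.11 × 10^-3 eV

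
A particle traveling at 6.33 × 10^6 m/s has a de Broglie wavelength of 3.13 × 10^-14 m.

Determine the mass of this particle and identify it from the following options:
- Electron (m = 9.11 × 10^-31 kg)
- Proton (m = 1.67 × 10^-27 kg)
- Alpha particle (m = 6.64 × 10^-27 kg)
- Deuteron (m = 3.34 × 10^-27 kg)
The particle is a deuteron.

From λ = h/(mv), solve for mass:

m = h/(λv)
m = (6.626 × 10^-34 J·s) / (3.13 × 10^-14 m × 6.33 × 10^6 m/s)
m = 3.34 × 10^-27 kg

Comparing with the listed masses, this is closest to a deuteron.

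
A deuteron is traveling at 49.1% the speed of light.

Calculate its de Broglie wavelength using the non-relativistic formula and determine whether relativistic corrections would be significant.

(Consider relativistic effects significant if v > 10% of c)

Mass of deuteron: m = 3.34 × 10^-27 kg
Yes, relativistic corrections are needed.

Using the non-relativistic de Broglie formula λ = h/(mv):

v = 49.1% × c = 1.472 × 10^8 m/s

λ = h/(mv)
λ = (6.626 × 10^-34 J·s) / (3.34 × 10^-27 kg × 1.472 × 10^8 m/s)
λ = 1.35 × 10^-15 m

Since v = 49.1% of c > 10% of c, relativistic corrections ARE significant and the actual wavelength would differ from this non-relativistic estimate.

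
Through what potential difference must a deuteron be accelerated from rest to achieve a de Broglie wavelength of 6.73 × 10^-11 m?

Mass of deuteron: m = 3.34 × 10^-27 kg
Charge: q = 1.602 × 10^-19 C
9.06 × 10^-2 V

From λ = h/√(2mqV), we solve for V:

λ² = h²/(2mqV)
V = h²/(2mqλ²)
V = (6.626 × 10^-34 J·s)² / (2 × 3.34 × 10^-27 kg × 1.602 × 10^-19 C × (6.73 × 10^-11 m)²)
V = 9.06 × 10^-2 V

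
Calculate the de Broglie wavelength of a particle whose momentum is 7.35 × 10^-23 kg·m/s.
9.01 × 10^-12 m

Using the de Broglie relation λ = h/p:

λ = h/p
λ = (6.626 × 10^-34 J·s) / (7.35 × 10^-23 kg·m/s)
λ = 9.01 × 10^-12 m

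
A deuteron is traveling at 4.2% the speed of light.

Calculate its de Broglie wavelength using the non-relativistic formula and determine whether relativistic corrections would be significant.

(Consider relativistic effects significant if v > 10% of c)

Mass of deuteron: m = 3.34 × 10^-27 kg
No, relativistic corrections are not needed.

Using the non-relativistic de Broglie formula λ = h/(mv):

v = 4.2% × c = 1.259 × 10^7 m/s

λ = h/(mv)
λ = (6.626 × 10^-34 J·s) / (3.34 × 10^-27 kg × 1.259 × 10^7 m/s)
λ = 1.58 × 10^-14 m

Since v = 4.2% of c < 10% of c, relativistic corrections are NOT significant and this non-relativistic result is a good approximation.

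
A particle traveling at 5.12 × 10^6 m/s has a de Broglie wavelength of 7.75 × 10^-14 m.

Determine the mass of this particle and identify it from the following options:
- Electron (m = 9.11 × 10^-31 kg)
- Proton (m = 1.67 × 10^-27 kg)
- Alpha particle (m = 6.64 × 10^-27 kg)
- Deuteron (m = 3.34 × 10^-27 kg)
The particle is a proton.

From λ = h/(mv), solve for mass:

m = h/(λv)
m = (6.626 × 10^-34 J·s) / (7.75 × 10^-14 m × 5.12 × 10^6 m/s)
m = 1.67 × 10^-27 kg

Comparing with the listed masses, this is closest to a proton.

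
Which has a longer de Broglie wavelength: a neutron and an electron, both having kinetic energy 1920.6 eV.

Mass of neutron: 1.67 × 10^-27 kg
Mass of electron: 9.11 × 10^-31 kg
The electron has the longer wavelength.

Using λ = h/√(2mKE):

For neutron: λ₁ = h/√(2m₁KE) = 6.54 × 10^-13 m
For electron: λ₂ = h/√(2m₂KE) = 2.80 × 10^-11 m

Since λ ∝ 1/√m at constant kinetic energy, the lighter particle has the longer wavelength.

The electron has the longer de Broglie wavelength.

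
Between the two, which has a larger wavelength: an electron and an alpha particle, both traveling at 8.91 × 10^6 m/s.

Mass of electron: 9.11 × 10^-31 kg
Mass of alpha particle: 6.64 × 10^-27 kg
The electron has the longer wavelength.

Using λ = h/(mv), since both particles have the same velocity, the wavelength depends only on mass.

For electron: λ₁ = h/(m₁v) = 8.16 × 10^-11 m
For alpha particle: λ₂ = h/(m₂v) = 1.12 × 10^-14 m

Since λ ∝ 1/m at constant velocity, the lighter particle has the longer wavelength.

The electron has the longer de Broglie wavelength.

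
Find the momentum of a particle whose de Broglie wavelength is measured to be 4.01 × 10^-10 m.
1.65 × 10^-24 kg·m/s

From the de Broglie relation λ = h/p, we solve for p:

p = h/λ
p = (6.626 × 10^-34 J·s) / (4.01 × 10^-10 m)
p = 1.65 × 10^-24 kg·m/s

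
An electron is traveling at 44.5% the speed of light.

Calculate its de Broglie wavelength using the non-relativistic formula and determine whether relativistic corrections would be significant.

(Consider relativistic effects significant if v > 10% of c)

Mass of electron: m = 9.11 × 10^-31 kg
Yes, relativistic corrections are needed.

Using the non-relativistic de Broglie formula λ = h/(mv):

v = 44.5% × c = 1.334 × 10^8 m/s

λ = h/(mv)
λ = (6.626 × 10^-34 J·s) / (9.11 × 10^-31 kg × 1.334 × 10^8 m/s)
λ = 5.45 × 10^-12 m

Since v = 44.5% of c > 10% of c, relativistic corrections ARE significant and the actual wavelength would differ from this non-relativistic estimate.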